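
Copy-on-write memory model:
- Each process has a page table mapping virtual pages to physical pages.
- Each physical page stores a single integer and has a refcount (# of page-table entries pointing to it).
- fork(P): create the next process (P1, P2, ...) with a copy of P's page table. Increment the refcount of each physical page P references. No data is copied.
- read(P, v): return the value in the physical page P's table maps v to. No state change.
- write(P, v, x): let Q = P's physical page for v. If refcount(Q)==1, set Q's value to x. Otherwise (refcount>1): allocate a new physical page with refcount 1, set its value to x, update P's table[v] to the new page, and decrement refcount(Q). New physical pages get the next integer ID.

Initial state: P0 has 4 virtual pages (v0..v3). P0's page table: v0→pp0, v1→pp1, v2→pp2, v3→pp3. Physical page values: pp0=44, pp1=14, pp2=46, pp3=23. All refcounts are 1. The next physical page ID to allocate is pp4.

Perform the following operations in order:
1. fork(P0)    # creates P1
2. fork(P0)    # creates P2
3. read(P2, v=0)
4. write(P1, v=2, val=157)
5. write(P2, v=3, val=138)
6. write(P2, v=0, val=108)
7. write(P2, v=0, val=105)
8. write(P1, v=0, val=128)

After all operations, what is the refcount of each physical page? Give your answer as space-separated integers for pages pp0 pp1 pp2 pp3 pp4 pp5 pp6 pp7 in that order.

Answer: 1 3 2 2 1 1 1 1

Derivation:
Op 1: fork(P0) -> P1. 4 ppages; refcounts: pp0:2 pp1:2 pp2:2 pp3:2
Op 2: fork(P0) -> P2. 4 ppages; refcounts: pp0:3 pp1:3 pp2:3 pp3:3
Op 3: read(P2, v0) -> 44. No state change.
Op 4: write(P1, v2, 157). refcount(pp2)=3>1 -> COPY to pp4. 5 ppages; refcounts: pp0:3 pp1:3 pp2:2 pp3:3 pp4:1
Op 5: write(P2, v3, 138). refcount(pp3)=3>1 -> COPY to pp5. 6 ppages; refcounts: pp0:3 pp1:3 pp2:2 pp3:2 pp4:1 pp5:1
Op 6: write(P2, v0, 108). refcount(pp0)=3>1 -> COPY to pp6. 7 ppages; refcounts: pp0:2 pp1:3 pp2:2 pp3:2 pp4:1 pp5:1 pp6:1
Op 7: write(P2, v0, 105). refcount(pp6)=1 -> write in place. 7 ppages; refcounts: pp0:2 pp1:3 pp2:2 pp3:2 pp4:1 pp5:1 pp6:1
Op 8: write(P1, v0, 128). refcount(pp0)=2>1 -> COPY to pp7. 8 ppages; refcounts: pp0:1 pp1:3 pp2:2 pp3:2 pp4:1 pp5:1 pp6:1 pp7:1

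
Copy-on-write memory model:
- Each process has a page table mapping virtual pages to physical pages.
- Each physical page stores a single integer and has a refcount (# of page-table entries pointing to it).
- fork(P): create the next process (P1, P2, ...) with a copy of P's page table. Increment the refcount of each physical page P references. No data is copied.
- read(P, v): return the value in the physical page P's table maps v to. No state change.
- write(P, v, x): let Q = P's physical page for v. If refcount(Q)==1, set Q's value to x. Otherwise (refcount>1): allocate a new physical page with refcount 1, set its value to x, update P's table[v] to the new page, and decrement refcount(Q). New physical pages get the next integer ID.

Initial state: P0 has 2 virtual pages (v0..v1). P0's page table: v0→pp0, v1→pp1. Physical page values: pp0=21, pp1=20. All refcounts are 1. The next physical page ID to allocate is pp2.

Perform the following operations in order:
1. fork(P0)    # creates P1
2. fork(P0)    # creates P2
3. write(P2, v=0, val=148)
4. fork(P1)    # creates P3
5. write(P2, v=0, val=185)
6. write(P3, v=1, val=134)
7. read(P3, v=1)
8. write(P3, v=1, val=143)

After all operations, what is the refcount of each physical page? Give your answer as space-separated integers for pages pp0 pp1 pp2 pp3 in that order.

Op 1: fork(P0) -> P1. 2 ppages; refcounts: pp0:2 pp1:2
Op 2: fork(P0) -> P2. 2 ppages; refcounts: pp0:3 pp1:3
Op 3: write(P2, v0, 148). refcount(pp0)=3>1 -> COPY to pp2. 3 ppages; refcounts: pp0:2 pp1:3 pp2:1
Op 4: fork(P1) -> P3. 3 ppages; refcounts: pp0:3 pp1:4 pp2:1
Op 5: write(P2, v0, 185). refcount(pp2)=1 -> write in place. 3 ppages; refcounts: pp0:3 pp1:4 pp2:1
Op 6: write(P3, v1, 134). refcount(pp1)=4>1 -> COPY to pp3. 4 ppages; refcounts: pp0:3 pp1:3 pp2:1 pp3:1
Op 7: read(P3, v1) -> 134. No state change.
Op 8: write(P3, v1, 143). refcount(pp3)=1 -> write in place. 4 ppages; refcounts: pp0:3 pp1:3 pp2:1 pp3:1

Answer: 3 3 1 1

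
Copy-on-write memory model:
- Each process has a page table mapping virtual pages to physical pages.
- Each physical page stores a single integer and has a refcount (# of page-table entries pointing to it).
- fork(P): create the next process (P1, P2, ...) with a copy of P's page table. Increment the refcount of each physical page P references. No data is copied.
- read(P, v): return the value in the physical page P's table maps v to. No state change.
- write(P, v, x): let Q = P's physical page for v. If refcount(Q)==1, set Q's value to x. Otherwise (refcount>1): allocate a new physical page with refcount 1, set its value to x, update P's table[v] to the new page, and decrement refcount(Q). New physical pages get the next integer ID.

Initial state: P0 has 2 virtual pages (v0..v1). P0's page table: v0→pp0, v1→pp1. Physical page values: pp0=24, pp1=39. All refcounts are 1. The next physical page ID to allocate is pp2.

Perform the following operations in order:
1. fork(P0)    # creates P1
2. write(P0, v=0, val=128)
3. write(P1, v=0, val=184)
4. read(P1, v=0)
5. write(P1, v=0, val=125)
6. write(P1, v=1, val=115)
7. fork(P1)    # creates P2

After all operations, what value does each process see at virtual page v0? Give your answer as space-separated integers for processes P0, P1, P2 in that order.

Answer: 128 125 125

Derivation:
Op 1: fork(P0) -> P1. 2 ppages; refcounts: pp0:2 pp1:2
Op 2: write(P0, v0, 128). refcount(pp0)=2>1 -> COPY to pp2. 3 ppages; refcounts: pp0:1 pp1:2 pp2:1
Op 3: write(P1, v0, 184). refcount(pp0)=1 -> write in place. 3 ppages; refcounts: pp0:1 pp1:2 pp2:1
Op 4: read(P1, v0) -> 184. No state change.
Op 5: write(P1, v0, 125). refcount(pp0)=1 -> write in place. 3 ppages; refcounts: pp0:1 pp1:2 pp2:1
Op 6: write(P1, v1, 115). refcount(pp1)=2>1 -> COPY to pp3. 4 ppages; refcounts: pp0:1 pp1:1 pp2:1 pp3:1
Op 7: fork(P1) -> P2. 4 ppages; refcounts: pp0:2 pp1:1 pp2:1 pp3:2
P0: v0 -> pp2 = 128
P1: v0 -> pp0 = 125
P2: v0 -> pp0 = 125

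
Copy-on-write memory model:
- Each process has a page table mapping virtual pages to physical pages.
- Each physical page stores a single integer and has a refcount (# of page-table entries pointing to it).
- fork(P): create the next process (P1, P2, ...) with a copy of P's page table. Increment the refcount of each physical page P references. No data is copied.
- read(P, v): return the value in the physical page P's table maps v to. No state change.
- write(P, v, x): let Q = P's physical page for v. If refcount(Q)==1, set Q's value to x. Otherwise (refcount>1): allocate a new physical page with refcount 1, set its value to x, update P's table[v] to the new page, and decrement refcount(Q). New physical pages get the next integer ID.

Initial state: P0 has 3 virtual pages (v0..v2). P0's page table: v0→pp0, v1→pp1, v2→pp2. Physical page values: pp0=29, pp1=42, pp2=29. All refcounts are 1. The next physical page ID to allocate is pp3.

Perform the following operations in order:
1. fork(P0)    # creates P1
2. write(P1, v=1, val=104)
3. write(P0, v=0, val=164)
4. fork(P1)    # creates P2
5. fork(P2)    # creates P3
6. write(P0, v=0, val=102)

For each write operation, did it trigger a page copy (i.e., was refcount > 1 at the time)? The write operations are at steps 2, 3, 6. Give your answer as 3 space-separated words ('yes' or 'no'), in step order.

Op 1: fork(P0) -> P1. 3 ppages; refcounts: pp0:2 pp1:2 pp2:2
Op 2: write(P1, v1, 104). refcount(pp1)=2>1 -> COPY to pp3. 4 ppages; refcounts: pp0:2 pp1:1 pp2:2 pp3:1
Op 3: write(P0, v0, 164). refcount(pp0)=2>1 -> COPY to pp4. 5 ppages; refcounts: pp0:1 pp1:1 pp2:2 pp3:1 pp4:1
Op 4: fork(P1) -> P2. 5 ppages; refcounts: pp0:2 pp1:1 pp2:3 pp3:2 pp4:1
Op 5: fork(P2) -> P3. 5 ppages; refcounts: pp0:3 pp1:1 pp2:4 pp3:3 pp4:1
Op 6: write(P0, v0, 102). refcount(pp4)=1 -> write in place. 5 ppages; refcounts: pp0:3 pp1:1 pp2:4 pp3:3 pp4:1

yes yes no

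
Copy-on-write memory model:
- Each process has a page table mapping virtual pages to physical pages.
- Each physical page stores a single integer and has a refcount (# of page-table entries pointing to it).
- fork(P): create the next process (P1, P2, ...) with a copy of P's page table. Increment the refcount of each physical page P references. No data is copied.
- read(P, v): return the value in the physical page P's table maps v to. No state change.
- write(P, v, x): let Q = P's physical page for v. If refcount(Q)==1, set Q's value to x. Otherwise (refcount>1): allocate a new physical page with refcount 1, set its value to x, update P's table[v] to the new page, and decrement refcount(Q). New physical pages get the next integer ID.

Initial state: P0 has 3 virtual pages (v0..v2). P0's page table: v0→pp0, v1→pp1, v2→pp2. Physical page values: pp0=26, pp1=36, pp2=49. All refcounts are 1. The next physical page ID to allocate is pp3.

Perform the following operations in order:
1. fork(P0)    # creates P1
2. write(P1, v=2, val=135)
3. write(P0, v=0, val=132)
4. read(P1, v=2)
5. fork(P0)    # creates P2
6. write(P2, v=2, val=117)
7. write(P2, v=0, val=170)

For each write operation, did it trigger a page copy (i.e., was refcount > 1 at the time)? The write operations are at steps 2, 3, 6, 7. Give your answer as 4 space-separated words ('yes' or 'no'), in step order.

Op 1: fork(P0) -> P1. 3 ppages; refcounts: pp0:2 pp1:2 pp2:2
Op 2: write(P1, v2, 135). refcount(pp2)=2>1 -> COPY to pp3. 4 ppages; refcounts: pp0:2 pp1:2 pp2:1 pp3:1
Op 3: write(P0, v0, 132). refcount(pp0)=2>1 -> COPY to pp4. 5 ppages; refcounts: pp0:1 pp1:2 pp2:1 pp3:1 pp4:1
Op 4: read(P1, v2) -> 135. No state change.
Op 5: fork(P0) -> P2. 5 ppages; refcounts: pp0:1 pp1:3 pp2:2 pp3:1 pp4:2
Op 6: write(P2, v2, 117). refcount(pp2)=2>1 -> COPY to pp5. 6 ppages; refcounts: pp0:1 pp1:3 pp2:1 pp3:1 pp4:2 pp5:1
Op 7: write(P2, v0, 170). refcount(pp4)=2>1 -> COPY to pp6. 7 ppages; refcounts: pp0:1 pp1:3 pp2:1 pp3:1 pp4:1 pp5:1 pp6:1

yes yes yes yes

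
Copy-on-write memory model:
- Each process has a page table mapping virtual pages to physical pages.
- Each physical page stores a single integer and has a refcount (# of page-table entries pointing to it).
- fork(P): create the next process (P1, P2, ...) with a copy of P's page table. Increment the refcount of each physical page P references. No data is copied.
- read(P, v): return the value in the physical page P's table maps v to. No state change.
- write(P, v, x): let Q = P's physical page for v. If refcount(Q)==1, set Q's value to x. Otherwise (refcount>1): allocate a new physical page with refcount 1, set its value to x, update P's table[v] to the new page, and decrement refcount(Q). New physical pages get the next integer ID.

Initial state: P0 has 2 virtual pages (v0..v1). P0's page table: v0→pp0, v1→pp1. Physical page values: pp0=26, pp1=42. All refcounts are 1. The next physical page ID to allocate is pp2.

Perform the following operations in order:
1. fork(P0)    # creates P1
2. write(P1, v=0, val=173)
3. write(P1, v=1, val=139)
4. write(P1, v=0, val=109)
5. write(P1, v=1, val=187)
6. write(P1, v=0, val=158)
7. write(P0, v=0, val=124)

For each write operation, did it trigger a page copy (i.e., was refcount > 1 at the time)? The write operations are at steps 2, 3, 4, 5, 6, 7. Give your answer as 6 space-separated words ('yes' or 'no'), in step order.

Op 1: fork(P0) -> P1. 2 ppages; refcounts: pp0:2 pp1:2
Op 2: write(P1, v0, 173). refcount(pp0)=2>1 -> COPY to pp2. 3 ppages; refcounts: pp0:1 pp1:2 pp2:1
Op 3: write(P1, v1, 139). refcount(pp1)=2>1 -> COPY to pp3. 4 ppages; refcounts: pp0:1 pp1:1 pp2:1 pp3:1
Op 4: write(P1, v0, 109). refcount(pp2)=1 -> write in place. 4 ppages; refcounts: pp0:1 pp1:1 pp2:1 pp3:1
Op 5: write(P1, v1, 187). refcount(pp3)=1 -> write in place. 4 ppages; refcounts: pp0:1 pp1:1 pp2:1 pp3:1
Op 6: write(P1, v0, 158). refcount(pp2)=1 -> write in place. 4 ppages; refcounts: pp0:1 pp1:1 pp2:1 pp3:1
Op 7: write(P0, v0, 124). refcount(pp0)=1 -> write in place. 4 ppages; refcounts: pp0:1 pp1:1 pp2:1 pp3:1

yes yes no no no no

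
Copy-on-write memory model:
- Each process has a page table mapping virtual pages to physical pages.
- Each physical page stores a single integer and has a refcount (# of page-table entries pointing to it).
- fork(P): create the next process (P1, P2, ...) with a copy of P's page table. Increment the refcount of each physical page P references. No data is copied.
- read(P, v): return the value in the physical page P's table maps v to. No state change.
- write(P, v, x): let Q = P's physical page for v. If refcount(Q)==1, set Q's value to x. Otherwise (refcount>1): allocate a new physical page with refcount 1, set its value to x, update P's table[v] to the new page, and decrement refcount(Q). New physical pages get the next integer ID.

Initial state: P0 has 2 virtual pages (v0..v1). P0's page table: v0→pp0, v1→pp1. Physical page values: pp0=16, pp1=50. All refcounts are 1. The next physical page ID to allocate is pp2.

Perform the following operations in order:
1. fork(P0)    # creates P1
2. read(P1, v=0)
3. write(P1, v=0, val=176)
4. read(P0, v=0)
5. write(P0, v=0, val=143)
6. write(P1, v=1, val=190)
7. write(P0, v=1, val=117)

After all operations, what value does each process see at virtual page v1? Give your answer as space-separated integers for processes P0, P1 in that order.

Answer: 117 190

Derivation:
Op 1: fork(P0) -> P1. 2 ppages; refcounts: pp0:2 pp1:2
Op 2: read(P1, v0) -> 16. No state change.
Op 3: write(P1, v0, 176). refcount(pp0)=2>1 -> COPY to pp2. 3 ppages; refcounts: pp0:1 pp1:2 pp2:1
Op 4: read(P0, v0) -> 16. No state change.
Op 5: write(P0, v0, 143). refcount(pp0)=1 -> write in place. 3 ppages; refcounts: pp0:1 pp1:2 pp2:1
Op 6: write(P1, v1, 190). refcount(pp1)=2>1 -> COPY to pp3. 4 ppages; refcounts: pp0:1 pp1:1 pp2:1 pp3:1
Op 7: write(P0, v1, 117). refcount(pp1)=1 -> write in place. 4 ppages; refcounts: pp0:1 pp1:1 pp2:1 pp3:1
P0: v1 -> pp1 = 117
P1: v1 -> pp3 = 190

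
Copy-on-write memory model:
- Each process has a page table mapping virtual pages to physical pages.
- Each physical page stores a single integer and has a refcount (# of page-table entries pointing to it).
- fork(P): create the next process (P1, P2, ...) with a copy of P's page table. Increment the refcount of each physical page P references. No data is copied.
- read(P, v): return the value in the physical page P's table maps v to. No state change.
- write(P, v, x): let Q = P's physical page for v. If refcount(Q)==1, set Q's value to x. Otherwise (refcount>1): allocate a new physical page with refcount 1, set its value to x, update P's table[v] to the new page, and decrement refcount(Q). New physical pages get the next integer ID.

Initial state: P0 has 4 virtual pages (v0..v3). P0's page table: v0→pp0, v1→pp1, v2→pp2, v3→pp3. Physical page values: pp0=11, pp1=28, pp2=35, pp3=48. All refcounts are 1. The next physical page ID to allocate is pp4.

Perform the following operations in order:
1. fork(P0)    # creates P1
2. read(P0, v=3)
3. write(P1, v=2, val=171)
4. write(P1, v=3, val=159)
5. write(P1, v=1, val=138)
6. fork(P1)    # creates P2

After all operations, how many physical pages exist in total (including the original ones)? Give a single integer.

Op 1: fork(P0) -> P1. 4 ppages; refcounts: pp0:2 pp1:2 pp2:2 pp3:2
Op 2: read(P0, v3) -> 48. No state change.
Op 3: write(P1, v2, 171). refcount(pp2)=2>1 -> COPY to pp4. 5 ppages; refcounts: pp0:2 pp1:2 pp2:1 pp3:2 pp4:1
Op 4: write(P1, v3, 159). refcount(pp3)=2>1 -> COPY to pp5. 6 ppages; refcounts: pp0:2 pp1:2 pp2:1 pp3:1 pp4:1 pp5:1
Op 5: write(P1, v1, 138). refcount(pp1)=2>1 -> COPY to pp6. 7 ppages; refcounts: pp0:2 pp1:1 pp2:1 pp3:1 pp4:1 pp5:1 pp6:1
Op 6: fork(P1) -> P2. 7 ppages; refcounts: pp0:3 pp1:1 pp2:1 pp3:1 pp4:2 pp5:2 pp6:2

Answer: 7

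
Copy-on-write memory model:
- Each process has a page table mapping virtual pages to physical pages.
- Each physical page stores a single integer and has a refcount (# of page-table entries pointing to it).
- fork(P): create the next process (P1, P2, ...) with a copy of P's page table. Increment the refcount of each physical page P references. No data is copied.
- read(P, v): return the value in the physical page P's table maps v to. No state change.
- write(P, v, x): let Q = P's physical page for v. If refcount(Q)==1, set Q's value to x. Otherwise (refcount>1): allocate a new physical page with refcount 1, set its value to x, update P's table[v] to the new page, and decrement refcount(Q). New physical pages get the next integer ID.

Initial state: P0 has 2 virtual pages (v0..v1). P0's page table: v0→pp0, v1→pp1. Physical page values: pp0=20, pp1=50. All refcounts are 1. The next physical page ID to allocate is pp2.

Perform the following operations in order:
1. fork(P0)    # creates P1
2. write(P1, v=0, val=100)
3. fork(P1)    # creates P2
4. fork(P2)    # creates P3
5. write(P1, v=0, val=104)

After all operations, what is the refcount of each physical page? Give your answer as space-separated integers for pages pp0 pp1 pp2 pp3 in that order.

Op 1: fork(P0) -> P1. 2 ppages; refcounts: pp0:2 pp1:2
Op 2: write(P1, v0, 100). refcount(pp0)=2>1 -> COPY to pp2. 3 ppages; refcounts: pp0:1 pp1:2 pp2:1
Op 3: fork(P1) -> P2. 3 ppages; refcounts: pp0:1 pp1:3 pp2:2
Op 4: fork(P2) -> P3. 3 ppages; refcounts: pp0:1 pp1:4 pp2:3
Op 5: write(P1, v0, 104). refcount(pp2)=3>1 -> COPY to pp3. 4 ppages; refcounts: pp0:1 pp1:4 pp2:2 pp3:1

Answer: 1 4 2 1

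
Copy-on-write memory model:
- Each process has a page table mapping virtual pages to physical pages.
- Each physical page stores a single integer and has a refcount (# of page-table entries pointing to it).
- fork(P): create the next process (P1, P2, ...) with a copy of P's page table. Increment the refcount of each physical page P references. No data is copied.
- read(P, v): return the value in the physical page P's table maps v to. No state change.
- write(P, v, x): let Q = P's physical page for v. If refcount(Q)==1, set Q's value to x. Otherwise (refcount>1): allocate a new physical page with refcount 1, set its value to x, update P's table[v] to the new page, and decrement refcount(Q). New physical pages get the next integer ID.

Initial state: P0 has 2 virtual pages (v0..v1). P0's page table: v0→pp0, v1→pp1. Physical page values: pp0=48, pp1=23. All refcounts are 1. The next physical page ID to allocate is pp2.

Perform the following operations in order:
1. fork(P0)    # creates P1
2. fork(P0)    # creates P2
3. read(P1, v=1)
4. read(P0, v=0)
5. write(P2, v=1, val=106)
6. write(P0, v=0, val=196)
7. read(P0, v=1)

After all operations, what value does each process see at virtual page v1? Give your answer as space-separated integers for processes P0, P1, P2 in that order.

Op 1: fork(P0) -> P1. 2 ppages; refcounts: pp0:2 pp1:2
Op 2: fork(P0) -> P2. 2 ppages; refcounts: pp0:3 pp1:3
Op 3: read(P1, v1) -> 23. No state change.
Op 4: read(P0, v0) -> 48. No state change.
Op 5: write(P2, v1, 106). refcount(pp1)=3>1 -> COPY to pp2. 3 ppages; refcounts: pp0:3 pp1:2 pp2:1
Op 6: write(P0, v0, 196). refcount(pp0)=3>1 -> COPY to pp3. 4 ppages; refcounts: pp0:2 pp1:2 pp2:1 pp3:1
Op 7: read(P0, v1) -> 23. No state change.
P0: v1 -> pp1 = 23
P1: v1 -> pp1 = 23
P2: v1 -> pp2 = 106

Answer: 23 23 106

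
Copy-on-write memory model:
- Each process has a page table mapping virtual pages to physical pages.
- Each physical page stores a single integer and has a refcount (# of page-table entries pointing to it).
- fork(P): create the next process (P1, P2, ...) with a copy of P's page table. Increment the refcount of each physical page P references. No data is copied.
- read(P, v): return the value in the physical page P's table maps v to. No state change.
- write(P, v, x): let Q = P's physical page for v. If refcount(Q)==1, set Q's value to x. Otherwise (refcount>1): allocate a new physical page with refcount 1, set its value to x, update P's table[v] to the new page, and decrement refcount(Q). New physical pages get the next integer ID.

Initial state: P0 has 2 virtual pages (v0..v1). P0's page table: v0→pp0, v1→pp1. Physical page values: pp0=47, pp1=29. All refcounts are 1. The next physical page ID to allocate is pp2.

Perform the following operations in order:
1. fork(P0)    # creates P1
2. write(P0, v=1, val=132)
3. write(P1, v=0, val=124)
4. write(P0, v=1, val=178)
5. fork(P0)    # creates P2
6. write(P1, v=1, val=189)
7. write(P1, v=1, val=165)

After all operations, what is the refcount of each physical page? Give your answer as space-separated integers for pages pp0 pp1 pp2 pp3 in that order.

Op 1: fork(P0) -> P1. 2 ppages; refcounts: pp0:2 pp1:2
Op 2: write(P0, v1, 132). refcount(pp1)=2>1 -> COPY to pp2. 3 ppages; refcounts: pp0:2 pp1:1 pp2:1
Op 3: write(P1, v0, 124). refcount(pp0)=2>1 -> COPY to pp3. 4 ppages; refcounts: pp0:1 pp1:1 pp2:1 pp3:1
Op 4: write(P0, v1, 178). refcount(pp2)=1 -> write in place. 4 ppages; refcounts: pp0:1 pp1:1 pp2:1 pp3:1
Op 5: fork(P0) -> P2. 4 ppages; refcounts: pp0:2 pp1:1 pp2:2 pp3:1
Op 6: write(P1, v1, 189). refcount(pp1)=1 -> write in place. 4 ppages; refcounts: pp0:2 pp1:1 pp2:2 pp3:1
Op 7: write(P1, v1, 165). refcount(pp1)=1 -> write in place. 4 ppages; refcounts: pp0:2 pp1:1 pp2:2 pp3:1

Answer: 2 1 2 1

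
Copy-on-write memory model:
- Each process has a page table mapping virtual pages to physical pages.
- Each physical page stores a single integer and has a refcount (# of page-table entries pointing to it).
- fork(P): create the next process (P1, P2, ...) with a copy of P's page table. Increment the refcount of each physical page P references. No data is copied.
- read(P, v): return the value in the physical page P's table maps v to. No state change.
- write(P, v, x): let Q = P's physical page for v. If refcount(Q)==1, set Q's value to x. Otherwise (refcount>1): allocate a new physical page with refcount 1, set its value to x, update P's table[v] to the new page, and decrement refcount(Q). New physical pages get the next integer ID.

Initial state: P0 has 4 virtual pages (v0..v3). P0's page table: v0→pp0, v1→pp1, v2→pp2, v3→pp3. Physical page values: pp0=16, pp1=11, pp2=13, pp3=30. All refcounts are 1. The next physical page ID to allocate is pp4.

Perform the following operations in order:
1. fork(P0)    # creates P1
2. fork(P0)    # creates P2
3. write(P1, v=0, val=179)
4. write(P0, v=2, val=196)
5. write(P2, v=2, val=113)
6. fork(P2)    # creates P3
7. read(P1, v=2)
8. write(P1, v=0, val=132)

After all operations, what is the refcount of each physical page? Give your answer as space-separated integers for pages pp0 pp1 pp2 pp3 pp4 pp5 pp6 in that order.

Op 1: fork(P0) -> P1. 4 ppages; refcounts: pp0:2 pp1:2 pp2:2 pp3:2
Op 2: fork(P0) -> P2. 4 ppages; refcounts: pp0:3 pp1:3 pp2:3 pp3:3
Op 3: write(P1, v0, 179). refcount(pp0)=3>1 -> COPY to pp4. 5 ppages; refcounts: pp0:2 pp1:3 pp2:3 pp3:3 pp4:1
Op 4: write(P0, v2, 196). refcount(pp2)=3>1 -> COPY to pp5. 6 ppages; refcounts: pp0:2 pp1:3 pp2:2 pp3:3 pp4:1 pp5:1
Op 5: write(P2, v2, 113). refcount(pp2)=2>1 -> COPY to pp6. 7 ppages; refcounts: pp0:2 pp1:3 pp2:1 pp3:3 pp4:1 pp5:1 pp6:1
Op 6: fork(P2) -> P3. 7 ppages; refcounts: pp0:3 pp1:4 pp2:1 pp3:4 pp4:1 pp5:1 pp6:2
Op 7: read(P1, v2) -> 13. No state change.
Op 8: write(P1, v0, 132). refcount(pp4)=1 -> write in place. 7 ppages; refcounts: pp0:3 pp1:4 pp2:1 pp3:4 pp4:1 pp5:1 pp6:2

Answer: 3 4 1 4 1 1 2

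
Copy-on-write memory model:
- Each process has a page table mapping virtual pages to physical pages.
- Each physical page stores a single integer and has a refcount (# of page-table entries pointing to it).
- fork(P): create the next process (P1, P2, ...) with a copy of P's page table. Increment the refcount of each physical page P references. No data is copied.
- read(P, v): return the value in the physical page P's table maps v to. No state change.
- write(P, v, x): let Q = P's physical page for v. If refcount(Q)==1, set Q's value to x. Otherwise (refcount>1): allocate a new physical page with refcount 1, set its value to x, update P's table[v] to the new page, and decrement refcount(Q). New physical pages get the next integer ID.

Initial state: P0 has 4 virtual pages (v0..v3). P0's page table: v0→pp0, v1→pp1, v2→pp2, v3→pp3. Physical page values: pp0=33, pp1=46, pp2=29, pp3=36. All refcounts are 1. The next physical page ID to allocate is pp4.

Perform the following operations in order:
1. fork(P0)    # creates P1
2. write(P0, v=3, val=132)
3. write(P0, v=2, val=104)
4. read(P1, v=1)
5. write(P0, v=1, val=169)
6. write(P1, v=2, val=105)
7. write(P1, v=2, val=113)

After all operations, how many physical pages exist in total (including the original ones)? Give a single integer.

Answer: 7

Derivation:
Op 1: fork(P0) -> P1. 4 ppages; refcounts: pp0:2 pp1:2 pp2:2 pp3:2
Op 2: write(P0, v3, 132). refcount(pp3)=2>1 -> COPY to pp4. 5 ppages; refcounts: pp0:2 pp1:2 pp2:2 pp3:1 pp4:1
Op 3: write(P0, v2, 104). refcount(pp2)=2>1 -> COPY to pp5. 6 ppages; refcounts: pp0:2 pp1:2 pp2:1 pp3:1 pp4:1 pp5:1
Op 4: read(P1, v1) -> 46. No state change.
Op 5: write(P0, v1, 169). refcount(pp1)=2>1 -> COPY to pp6. 7 ppages; refcounts: pp0:2 pp1:1 pp2:1 pp3:1 pp4:1 pp5:1 pp6:1
Op 6: write(P1, v2, 105). refcount(pp2)=1 -> write in place. 7 ppages; refcounts: pp0:2 pp1:1 pp2:1 pp3:1 pp4:1 pp5:1 pp6:1
Op 7: write(P1, v2, 113). refcount(pp2)=1 -> write in place. 7 ppages; refcounts: pp0:2 pp1:1 pp2:1 pp3:1 pp4:1 pp5:1 pp6:1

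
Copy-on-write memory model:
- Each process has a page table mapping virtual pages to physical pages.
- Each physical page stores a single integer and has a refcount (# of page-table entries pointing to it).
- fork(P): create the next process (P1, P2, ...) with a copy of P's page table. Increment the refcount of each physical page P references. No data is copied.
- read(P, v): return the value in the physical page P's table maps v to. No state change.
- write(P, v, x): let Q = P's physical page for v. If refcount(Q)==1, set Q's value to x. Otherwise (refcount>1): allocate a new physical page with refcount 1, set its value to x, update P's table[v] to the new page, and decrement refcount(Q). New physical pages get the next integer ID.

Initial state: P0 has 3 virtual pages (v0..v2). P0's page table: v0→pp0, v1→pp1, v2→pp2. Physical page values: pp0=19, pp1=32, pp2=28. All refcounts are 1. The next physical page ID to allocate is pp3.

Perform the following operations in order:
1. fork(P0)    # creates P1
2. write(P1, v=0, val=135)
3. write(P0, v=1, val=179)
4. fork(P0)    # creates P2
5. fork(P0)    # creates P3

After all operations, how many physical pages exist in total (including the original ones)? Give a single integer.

Answer: 5

Derivation:
Op 1: fork(P0) -> P1. 3 ppages; refcounts: pp0:2 pp1:2 pp2:2
Op 2: write(P1, v0, 135). refcount(pp0)=2>1 -> COPY to pp3. 4 ppages; refcounts: pp0:1 pp1:2 pp2:2 pp3:1
Op 3: write(P0, v1, 179). refcount(pp1)=2>1 -> COPY to pp4. 5 ppages; refcounts: pp0:1 pp1:1 pp2:2 pp3:1 pp4:1
Op 4: fork(P0) -> P2. 5 ppages; refcounts: pp0:2 pp1:1 pp2:3 pp3:1 pp4:2
Op 5: fork(P0) -> P3. 5 ppages; refcounts: pp0:3 pp1:1 pp2:4 pp3:1 pp4:3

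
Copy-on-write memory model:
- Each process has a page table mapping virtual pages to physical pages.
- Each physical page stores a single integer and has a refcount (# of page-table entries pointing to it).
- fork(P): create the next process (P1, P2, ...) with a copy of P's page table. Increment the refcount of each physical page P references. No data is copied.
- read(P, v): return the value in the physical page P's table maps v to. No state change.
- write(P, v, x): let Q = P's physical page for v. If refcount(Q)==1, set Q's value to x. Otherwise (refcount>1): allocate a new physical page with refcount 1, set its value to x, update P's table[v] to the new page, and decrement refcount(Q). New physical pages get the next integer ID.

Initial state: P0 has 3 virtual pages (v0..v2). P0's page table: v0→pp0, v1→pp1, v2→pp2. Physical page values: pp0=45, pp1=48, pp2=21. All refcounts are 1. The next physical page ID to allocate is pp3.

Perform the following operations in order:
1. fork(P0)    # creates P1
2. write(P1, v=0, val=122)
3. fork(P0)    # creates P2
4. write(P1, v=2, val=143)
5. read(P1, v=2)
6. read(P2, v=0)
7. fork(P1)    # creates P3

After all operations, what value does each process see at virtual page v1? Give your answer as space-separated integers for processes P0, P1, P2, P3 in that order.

Op 1: fork(P0) -> P1. 3 ppages; refcounts: pp0:2 pp1:2 pp2:2
Op 2: write(P1, v0, 122). refcount(pp0)=2>1 -> COPY to pp3. 4 ppages; refcounts: pp0:1 pp1:2 pp2:2 pp3:1
Op 3: fork(P0) -> P2. 4 ppages; refcounts: pp0:2 pp1:3 pp2:3 pp3:1
Op 4: write(P1, v2, 143). refcount(pp2)=3>1 -> COPY to pp4. 5 ppages; refcounts: pp0:2 pp1:3 pp2:2 pp3:1 pp4:1
Op 5: read(P1, v2) -> 143. No state change.
Op 6: read(P2, v0) -> 45. No state change.
Op 7: fork(P1) -> P3. 5 ppages; refcounts: pp0:2 pp1:4 pp2:2 pp3:2 pp4:2
P0: v1 -> pp1 = 48
P1: v1 -> pp1 = 48
P2: v1 -> pp1 = 48
P3: v1 -> pp1 = 48

Answer: 48 48 48 48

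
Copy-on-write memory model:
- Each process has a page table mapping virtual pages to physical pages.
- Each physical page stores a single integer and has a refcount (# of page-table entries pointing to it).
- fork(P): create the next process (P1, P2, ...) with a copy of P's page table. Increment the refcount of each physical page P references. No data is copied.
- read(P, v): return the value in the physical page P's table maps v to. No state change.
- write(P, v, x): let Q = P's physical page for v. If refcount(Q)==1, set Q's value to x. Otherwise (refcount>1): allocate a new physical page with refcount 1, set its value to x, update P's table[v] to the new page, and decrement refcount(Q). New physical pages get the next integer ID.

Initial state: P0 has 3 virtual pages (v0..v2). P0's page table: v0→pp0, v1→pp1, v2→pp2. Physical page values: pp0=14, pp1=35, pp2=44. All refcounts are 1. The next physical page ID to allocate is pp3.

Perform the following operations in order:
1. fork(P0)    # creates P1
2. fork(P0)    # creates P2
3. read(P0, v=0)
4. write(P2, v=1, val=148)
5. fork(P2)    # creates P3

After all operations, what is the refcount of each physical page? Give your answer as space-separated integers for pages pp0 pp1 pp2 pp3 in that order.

Answer: 4 2 4 2

Derivation:
Op 1: fork(P0) -> P1. 3 ppages; refcounts: pp0:2 pp1:2 pp2:2
Op 2: fork(P0) -> P2. 3 ppages; refcounts: pp0:3 pp1:3 pp2:3
Op 3: read(P0, v0) -> 14. No state change.
Op 4: write(P2, v1, 148). refcount(pp1)=3>1 -> COPY to pp3. 4 ppages; refcounts: pp0:3 pp1:2 pp2:3 pp3:1
Op 5: fork(P2) -> P3. 4 ppages; refcounts: pp0:4 pp1:2 pp2:4 pp3:2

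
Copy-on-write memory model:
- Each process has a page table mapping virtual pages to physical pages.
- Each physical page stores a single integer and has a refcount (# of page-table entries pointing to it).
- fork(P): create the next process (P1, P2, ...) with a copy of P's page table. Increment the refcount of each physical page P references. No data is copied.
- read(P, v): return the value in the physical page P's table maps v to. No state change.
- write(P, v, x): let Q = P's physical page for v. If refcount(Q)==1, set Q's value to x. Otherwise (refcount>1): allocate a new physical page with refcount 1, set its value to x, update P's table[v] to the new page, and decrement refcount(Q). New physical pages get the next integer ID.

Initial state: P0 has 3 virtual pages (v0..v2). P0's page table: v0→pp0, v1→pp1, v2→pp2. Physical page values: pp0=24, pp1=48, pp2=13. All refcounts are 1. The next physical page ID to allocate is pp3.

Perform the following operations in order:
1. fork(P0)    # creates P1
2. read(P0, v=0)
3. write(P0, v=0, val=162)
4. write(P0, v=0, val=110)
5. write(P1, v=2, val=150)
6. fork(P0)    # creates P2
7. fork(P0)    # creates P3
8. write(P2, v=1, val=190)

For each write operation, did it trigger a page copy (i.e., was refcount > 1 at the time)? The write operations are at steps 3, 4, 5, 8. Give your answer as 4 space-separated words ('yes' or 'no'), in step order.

Op 1: fork(P0) -> P1. 3 ppages; refcounts: pp0:2 pp1:2 pp2:2
Op 2: read(P0, v0) -> 24. No state change.
Op 3: write(P0, v0, 162). refcount(pp0)=2>1 -> COPY to pp3. 4 ppages; refcounts: pp0:1 pp1:2 pp2:2 pp3:1
Op 4: write(P0, v0, 110). refcount(pp3)=1 -> write in place. 4 ppages; refcounts: pp0:1 pp1:2 pp2:2 pp3:1
Op 5: write(P1, v2, 150). refcount(pp2)=2>1 -> COPY to pp4. 5 ppages; refcounts: pp0:1 pp1:2 pp2:1 pp3:1 pp4:1
Op 6: fork(P0) -> P2. 5 ppages; refcounts: pp0:1 pp1:3 pp2:2 pp3:2 pp4:1
Op 7: fork(P0) -> P3. 5 ppages; refcounts: pp0:1 pp1:4 pp2:3 pp3:3 pp4:1
Op 8: write(P2, v1, 190). refcount(pp1)=4>1 -> COPY to pp5. 6 ppages; refcounts: pp0:1 pp1:3 pp2:3 pp3:3 pp4:1 pp5:1

yes no yes yes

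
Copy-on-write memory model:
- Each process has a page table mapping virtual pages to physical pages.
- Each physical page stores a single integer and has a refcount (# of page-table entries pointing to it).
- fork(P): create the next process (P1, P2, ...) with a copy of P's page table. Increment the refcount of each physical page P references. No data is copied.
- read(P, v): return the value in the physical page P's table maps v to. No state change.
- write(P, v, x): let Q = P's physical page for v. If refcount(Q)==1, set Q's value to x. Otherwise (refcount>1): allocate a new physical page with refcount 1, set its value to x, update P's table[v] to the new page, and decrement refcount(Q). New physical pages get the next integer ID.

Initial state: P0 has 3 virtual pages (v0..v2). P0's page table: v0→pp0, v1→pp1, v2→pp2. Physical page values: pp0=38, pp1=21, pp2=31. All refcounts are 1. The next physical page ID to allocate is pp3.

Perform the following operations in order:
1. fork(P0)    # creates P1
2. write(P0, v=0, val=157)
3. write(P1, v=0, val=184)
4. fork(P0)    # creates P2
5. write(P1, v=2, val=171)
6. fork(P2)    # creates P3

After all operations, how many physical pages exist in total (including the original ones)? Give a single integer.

Op 1: fork(P0) -> P1. 3 ppages; refcounts: pp0:2 pp1:2 pp2:2
Op 2: write(P0, v0, 157). refcount(pp0)=2>1 -> COPY to pp3. 4 ppages; refcounts: pp0:1 pp1:2 pp2:2 pp3:1
Op 3: write(P1, v0, 184). refcount(pp0)=1 -> write in place. 4 ppages; refcounts: pp0:1 pp1:2 pp2:2 pp3:1
Op 4: fork(P0) -> P2. 4 ppages; refcounts: pp0:1 pp1:3 pp2:3 pp3:2
Op 5: write(P1, v2, 171). refcount(pp2)=3>1 -> COPY to pp4. 5 ppages; refcounts: pp0:1 pp1:3 pp2:2 pp3:2 pp4:1
Op 6: fork(P2) -> P3. 5 ppages; refcounts: pp0:1 pp1:4 pp2:3 pp3:3 pp4:1

Answer: 5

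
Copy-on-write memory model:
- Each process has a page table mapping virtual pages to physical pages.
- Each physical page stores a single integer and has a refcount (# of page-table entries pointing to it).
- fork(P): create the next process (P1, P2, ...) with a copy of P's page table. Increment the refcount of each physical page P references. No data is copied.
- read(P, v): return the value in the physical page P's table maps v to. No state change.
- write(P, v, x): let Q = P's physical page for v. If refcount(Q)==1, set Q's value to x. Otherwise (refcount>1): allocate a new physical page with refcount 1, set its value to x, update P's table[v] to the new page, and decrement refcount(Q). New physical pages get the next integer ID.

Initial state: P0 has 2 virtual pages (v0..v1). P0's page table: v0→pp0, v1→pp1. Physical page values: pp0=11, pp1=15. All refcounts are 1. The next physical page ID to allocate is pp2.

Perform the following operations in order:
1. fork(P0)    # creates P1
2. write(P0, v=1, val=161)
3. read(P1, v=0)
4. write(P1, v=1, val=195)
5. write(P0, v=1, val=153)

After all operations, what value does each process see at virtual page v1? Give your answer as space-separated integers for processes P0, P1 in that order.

Answer: 153 195

Derivation:
Op 1: fork(P0) -> P1. 2 ppages; refcounts: pp0:2 pp1:2
Op 2: write(P0, v1, 161). refcount(pp1)=2>1 -> COPY to pp2. 3 ppages; refcounts: pp0:2 pp1:1 pp2:1
Op 3: read(P1, v0) -> 11. No state change.
Op 4: write(P1, v1, 195). refcount(pp1)=1 -> write in place. 3 ppages; refcounts: pp0:2 pp1:1 pp2:1
Op 5: write(P0, v1, 153). refcount(pp2)=1 -> write in place. 3 ppages; refcounts: pp0:2 pp1:1 pp2:1
P0: v1 -> pp2 = 153
P1: v1 -> pp1 = 195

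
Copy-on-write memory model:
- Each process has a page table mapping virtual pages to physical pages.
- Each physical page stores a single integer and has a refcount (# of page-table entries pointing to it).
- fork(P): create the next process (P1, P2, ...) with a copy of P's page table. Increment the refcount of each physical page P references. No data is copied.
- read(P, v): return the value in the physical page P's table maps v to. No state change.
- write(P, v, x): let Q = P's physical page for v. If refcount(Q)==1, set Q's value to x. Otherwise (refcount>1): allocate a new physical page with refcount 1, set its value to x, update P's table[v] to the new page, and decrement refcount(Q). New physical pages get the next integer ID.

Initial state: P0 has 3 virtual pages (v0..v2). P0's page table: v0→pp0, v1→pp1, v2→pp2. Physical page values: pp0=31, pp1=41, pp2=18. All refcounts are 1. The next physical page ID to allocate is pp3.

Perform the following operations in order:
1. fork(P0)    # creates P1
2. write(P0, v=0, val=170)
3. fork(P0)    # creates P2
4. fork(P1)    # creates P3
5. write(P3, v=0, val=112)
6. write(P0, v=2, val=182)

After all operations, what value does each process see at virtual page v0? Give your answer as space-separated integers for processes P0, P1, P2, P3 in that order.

Answer: 170 31 170 112

Derivation:
Op 1: fork(P0) -> P1. 3 ppages; refcounts: pp0:2 pp1:2 pp2:2
Op 2: write(P0, v0, 170). refcount(pp0)=2>1 -> COPY to pp3. 4 ppages; refcounts: pp0:1 pp1:2 pp2:2 pp3:1
Op 3: fork(P0) -> P2. 4 ppages; refcounts: pp0:1 pp1:3 pp2:3 pp3:2
Op 4: fork(P1) -> P3. 4 ppages; refcounts: pp0:2 pp1:4 pp2:4 pp3:2
Op 5: write(P3, v0, 112). refcount(pp0)=2>1 -> COPY to pp4. 5 ppages; refcounts: pp0:1 pp1:4 pp2:4 pp3:2 pp4:1
Op 6: write(P0, v2, 182). refcount(pp2)=4>1 -> COPY to pp5. 6 ppages; refcounts: pp0:1 pp1:4 pp2:3 pp3:2 pp4:1 pp5:1
P0: v0 -> pp3 = 170
P1: v0 -> pp0 = 31
P2: v0 -> pp3 = 170
P3: v0 -> pp4 = 112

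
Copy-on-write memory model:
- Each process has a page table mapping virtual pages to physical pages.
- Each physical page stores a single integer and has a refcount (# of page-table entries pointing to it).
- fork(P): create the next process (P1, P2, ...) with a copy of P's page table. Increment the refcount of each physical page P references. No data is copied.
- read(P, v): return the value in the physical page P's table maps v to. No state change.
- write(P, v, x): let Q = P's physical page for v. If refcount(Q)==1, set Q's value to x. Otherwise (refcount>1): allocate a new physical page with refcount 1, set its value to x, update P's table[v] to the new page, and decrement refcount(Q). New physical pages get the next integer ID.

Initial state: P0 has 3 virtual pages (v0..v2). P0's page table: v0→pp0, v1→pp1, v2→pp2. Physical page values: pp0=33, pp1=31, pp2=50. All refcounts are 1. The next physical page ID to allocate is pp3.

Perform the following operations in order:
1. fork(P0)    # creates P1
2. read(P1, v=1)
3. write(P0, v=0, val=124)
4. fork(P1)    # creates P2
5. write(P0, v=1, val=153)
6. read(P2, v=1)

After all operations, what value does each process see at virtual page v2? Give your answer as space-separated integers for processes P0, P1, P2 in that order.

Op 1: fork(P0) -> P1. 3 ppages; refcounts: pp0:2 pp1:2 pp2:2
Op 2: read(P1, v1) -> 31. No state change.
Op 3: write(P0, v0, 124). refcount(pp0)=2>1 -> COPY to pp3. 4 ppages; refcounts: pp0:1 pp1:2 pp2:2 pp3:1
Op 4: fork(P1) -> P2. 4 ppages; refcounts: pp0:2 pp1:3 pp2:3 pp3:1
Op 5: write(P0, v1, 153). refcount(pp1)=3>1 -> COPY to pp4. 5 ppages; refcounts: pp0:2 pp1:2 pp2:3 pp3:1 pp4:1
Op 6: read(P2, v1) -> 31. No state change.
P0: v2 -> pp2 = 50
P1: v2 -> pp2 = 50
P2: v2 -> pp2 = 50

Answer: 50 50 50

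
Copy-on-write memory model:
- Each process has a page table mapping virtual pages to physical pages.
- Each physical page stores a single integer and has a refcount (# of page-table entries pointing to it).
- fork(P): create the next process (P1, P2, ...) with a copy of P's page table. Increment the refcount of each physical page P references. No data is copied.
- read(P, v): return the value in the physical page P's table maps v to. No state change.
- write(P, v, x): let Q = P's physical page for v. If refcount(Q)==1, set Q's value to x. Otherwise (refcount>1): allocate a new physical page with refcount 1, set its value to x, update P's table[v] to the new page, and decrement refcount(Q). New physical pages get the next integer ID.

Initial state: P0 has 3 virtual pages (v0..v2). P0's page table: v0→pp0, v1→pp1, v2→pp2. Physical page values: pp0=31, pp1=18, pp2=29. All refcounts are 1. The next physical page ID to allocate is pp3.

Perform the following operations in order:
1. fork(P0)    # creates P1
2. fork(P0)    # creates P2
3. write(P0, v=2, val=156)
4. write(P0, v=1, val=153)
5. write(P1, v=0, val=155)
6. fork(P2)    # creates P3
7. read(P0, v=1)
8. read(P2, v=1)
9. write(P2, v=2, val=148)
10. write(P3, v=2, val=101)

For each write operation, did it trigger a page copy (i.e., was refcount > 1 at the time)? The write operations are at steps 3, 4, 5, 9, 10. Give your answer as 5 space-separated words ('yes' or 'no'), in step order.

Op 1: fork(P0) -> P1. 3 ppages; refcounts: pp0:2 pp1:2 pp2:2
Op 2: fork(P0) -> P2. 3 ppages; refcounts: pp0:3 pp1:3 pp2:3
Op 3: write(P0, v2, 156). refcount(pp2)=3>1 -> COPY to pp3. 4 ppages; refcounts: pp0:3 pp1:3 pp2:2 pp3:1
Op 4: write(P0, v1, 153). refcount(pp1)=3>1 -> COPY to pp4. 5 ppages; refcounts: pp0:3 pp1:2 pp2:2 pp3:1 pp4:1
Op 5: write(P1, v0, 155). refcount(pp0)=3>1 -> COPY to pp5. 6 ppages; refcounts: pp0:2 pp1:2 pp2:2 pp3:1 pp4:1 pp5:1
Op 6: fork(P2) -> P3. 6 ppages; refcounts: pp0:3 pp1:3 pp2:3 pp3:1 pp4:1 pp5:1
Op 7: read(P0, v1) -> 153. No state change.
Op 8: read(P2, v1) -> 18. No state change.
Op 9: write(P2, v2, 148). refcount(pp2)=3>1 -> COPY to pp6. 7 ppages; refcounts: pp0:3 pp1:3 pp2:2 pp3:1 pp4:1 pp5:1 pp6:1
Op 10: write(P3, v2, 101). refcount(pp2)=2>1 -> COPY to pp7. 8 ppages; refcounts: pp0:3 pp1:3 pp2:1 pp3:1 pp4:1 pp5:1 pp6:1 pp7:1

yes yes yes yes yes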